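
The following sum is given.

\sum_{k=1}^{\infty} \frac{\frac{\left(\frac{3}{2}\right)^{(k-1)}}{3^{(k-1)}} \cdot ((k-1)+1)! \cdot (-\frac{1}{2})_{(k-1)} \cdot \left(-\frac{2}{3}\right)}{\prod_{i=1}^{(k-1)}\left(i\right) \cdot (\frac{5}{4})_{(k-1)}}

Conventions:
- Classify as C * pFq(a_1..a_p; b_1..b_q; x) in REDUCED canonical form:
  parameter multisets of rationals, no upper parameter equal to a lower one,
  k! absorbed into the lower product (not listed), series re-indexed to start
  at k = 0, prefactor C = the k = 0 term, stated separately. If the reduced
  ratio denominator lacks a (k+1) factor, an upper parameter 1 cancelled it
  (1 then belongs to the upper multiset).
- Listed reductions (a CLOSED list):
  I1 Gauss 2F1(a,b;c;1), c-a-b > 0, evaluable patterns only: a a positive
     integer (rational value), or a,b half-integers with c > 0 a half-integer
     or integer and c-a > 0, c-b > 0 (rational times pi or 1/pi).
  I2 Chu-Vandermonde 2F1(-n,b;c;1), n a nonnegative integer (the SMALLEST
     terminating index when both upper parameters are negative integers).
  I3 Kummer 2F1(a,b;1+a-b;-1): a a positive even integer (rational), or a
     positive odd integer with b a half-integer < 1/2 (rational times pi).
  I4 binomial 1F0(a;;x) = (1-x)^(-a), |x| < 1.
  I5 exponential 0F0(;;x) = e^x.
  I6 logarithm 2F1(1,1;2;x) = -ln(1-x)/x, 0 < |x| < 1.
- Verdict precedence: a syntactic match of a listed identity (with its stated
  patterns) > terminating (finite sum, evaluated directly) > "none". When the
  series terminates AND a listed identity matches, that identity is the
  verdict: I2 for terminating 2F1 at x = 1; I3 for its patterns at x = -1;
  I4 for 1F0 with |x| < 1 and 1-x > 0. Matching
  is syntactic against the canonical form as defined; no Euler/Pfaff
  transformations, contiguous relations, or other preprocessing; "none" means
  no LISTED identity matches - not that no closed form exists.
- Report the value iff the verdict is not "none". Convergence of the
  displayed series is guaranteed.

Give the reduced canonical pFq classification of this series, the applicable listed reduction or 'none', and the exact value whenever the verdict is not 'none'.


Classification (C = -\frac{2}{3}): 2F1 with upper {-\frac{1}{2}, 2}, lower {\frac{5}{4}}, argument x = \frac{1}{2}. Verdict: no listed reduction: x = \frac{1}{2} and upper {-\frac{1}{2}, 2} fail every I1-I6 pattern.

Key observation: t_0 = -\frac{2}{3} here, and the factorial ratio (C = -2/3) (k+a-1)!/(a-1)! is a rising factorial (a)_k.
Term ratio: r(k) = \frac{1}{2} * (k-\frac{1}{2}) (k+2) / [(k+\frac{5}{4}) (k+1)] - rational; roots negated = parameters, x = \frac{1}{2}, C = -\frac{2}{3}.


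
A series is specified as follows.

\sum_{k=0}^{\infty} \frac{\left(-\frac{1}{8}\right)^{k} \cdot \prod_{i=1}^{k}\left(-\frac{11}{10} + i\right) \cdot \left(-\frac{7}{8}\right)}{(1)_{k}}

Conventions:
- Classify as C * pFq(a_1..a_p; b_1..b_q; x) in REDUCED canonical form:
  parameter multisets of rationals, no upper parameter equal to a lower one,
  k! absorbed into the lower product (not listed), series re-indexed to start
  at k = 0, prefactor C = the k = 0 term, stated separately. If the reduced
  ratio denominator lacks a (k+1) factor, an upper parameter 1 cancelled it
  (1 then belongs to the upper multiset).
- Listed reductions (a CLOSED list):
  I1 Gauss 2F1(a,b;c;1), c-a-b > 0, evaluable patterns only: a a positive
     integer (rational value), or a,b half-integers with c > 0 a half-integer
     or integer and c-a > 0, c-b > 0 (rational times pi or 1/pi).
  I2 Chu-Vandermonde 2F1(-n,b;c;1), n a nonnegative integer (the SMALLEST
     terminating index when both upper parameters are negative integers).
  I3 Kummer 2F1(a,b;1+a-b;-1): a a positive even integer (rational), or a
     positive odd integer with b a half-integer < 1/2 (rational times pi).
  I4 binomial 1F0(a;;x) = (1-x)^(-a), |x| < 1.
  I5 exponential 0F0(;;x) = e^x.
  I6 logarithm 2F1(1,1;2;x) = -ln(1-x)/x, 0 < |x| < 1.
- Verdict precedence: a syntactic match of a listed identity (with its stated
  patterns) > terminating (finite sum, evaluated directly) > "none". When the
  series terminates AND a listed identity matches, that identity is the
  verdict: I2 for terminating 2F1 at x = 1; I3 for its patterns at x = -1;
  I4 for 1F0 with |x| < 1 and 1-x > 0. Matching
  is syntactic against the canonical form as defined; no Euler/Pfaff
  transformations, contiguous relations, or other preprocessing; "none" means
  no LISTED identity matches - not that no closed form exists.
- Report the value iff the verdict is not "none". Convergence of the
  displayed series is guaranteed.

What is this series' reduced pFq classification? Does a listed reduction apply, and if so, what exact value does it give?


Canonical form: C = -\frac{7}{8} times 1F0 with upper {-\frac{1}{10}}, lower {-}, x = -\frac{1}{8}. Verdict at x = -\frac{1}{8}: binomial (I4) matches (the 1F0 binomial series: exponent 1/10, x = -\frac{1}{8}). Sum: \left(-\frac{7}{8}\right) \cdot \left(\frac{9}{8}\right)^{\frac{1}{10}}.

First insight: t_0 = -\frac{7}{8} here, and the running product (C = -7/8, x = -1/8) telescopes to a rising factorial.
Term ratio: r(k) = -\frac{1}{8} * (k-\frac{1}{10}) / [(k+1)] - poly over poly, x = -\frac{1}{8} from leading terms; C = -\frac{7}{8} at k = 0.


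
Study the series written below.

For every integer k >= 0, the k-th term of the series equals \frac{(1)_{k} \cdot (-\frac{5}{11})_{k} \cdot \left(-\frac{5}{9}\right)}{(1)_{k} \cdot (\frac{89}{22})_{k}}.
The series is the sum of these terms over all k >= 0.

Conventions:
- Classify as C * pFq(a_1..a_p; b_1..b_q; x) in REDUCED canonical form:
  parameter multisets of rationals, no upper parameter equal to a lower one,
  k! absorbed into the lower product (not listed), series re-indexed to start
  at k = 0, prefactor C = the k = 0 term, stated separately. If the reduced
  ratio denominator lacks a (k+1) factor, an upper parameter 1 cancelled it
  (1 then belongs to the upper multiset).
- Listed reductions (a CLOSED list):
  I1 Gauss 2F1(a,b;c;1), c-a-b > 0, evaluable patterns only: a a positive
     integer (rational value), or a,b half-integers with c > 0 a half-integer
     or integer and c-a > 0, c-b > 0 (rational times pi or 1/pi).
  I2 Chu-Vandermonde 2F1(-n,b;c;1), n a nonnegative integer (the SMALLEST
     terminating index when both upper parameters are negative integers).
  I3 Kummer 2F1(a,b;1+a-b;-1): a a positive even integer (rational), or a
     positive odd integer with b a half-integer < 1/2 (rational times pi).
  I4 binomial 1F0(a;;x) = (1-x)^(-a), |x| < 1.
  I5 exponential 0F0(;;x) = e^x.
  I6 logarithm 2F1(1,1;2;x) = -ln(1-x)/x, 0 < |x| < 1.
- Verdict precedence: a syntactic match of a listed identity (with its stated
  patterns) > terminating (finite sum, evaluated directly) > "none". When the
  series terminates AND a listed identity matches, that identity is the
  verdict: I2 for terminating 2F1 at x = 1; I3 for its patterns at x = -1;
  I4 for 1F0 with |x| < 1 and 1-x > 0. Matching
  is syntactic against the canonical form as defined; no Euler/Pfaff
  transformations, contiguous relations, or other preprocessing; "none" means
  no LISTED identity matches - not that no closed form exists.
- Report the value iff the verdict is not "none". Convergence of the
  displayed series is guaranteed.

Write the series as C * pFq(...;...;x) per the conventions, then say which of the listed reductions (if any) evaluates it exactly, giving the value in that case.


Key observation: x = 1 and (1)_k (prefactor -5/9) is k! itself.
Ratio: r(k) = 1 * (k-\frac{5}{11}) (k+1) / [(k+\frac{89}{22}) (k+1)] - rational in k. x = 1; t_0 = -\frac{5}{9}; negate the roots.

With C = -\frac{5}{9}: the canonical form is 2F1(-\frac{5}{11}, 1; \frac{89}{22}; 1). Verdict (x = 1): Gauss's theorem (I1) applies (x = 1: the Gamma ratio telescopes since c-a-b = 7/2 > 0 and a = 1 in Z>0). Value: -\frac{335}{693}.


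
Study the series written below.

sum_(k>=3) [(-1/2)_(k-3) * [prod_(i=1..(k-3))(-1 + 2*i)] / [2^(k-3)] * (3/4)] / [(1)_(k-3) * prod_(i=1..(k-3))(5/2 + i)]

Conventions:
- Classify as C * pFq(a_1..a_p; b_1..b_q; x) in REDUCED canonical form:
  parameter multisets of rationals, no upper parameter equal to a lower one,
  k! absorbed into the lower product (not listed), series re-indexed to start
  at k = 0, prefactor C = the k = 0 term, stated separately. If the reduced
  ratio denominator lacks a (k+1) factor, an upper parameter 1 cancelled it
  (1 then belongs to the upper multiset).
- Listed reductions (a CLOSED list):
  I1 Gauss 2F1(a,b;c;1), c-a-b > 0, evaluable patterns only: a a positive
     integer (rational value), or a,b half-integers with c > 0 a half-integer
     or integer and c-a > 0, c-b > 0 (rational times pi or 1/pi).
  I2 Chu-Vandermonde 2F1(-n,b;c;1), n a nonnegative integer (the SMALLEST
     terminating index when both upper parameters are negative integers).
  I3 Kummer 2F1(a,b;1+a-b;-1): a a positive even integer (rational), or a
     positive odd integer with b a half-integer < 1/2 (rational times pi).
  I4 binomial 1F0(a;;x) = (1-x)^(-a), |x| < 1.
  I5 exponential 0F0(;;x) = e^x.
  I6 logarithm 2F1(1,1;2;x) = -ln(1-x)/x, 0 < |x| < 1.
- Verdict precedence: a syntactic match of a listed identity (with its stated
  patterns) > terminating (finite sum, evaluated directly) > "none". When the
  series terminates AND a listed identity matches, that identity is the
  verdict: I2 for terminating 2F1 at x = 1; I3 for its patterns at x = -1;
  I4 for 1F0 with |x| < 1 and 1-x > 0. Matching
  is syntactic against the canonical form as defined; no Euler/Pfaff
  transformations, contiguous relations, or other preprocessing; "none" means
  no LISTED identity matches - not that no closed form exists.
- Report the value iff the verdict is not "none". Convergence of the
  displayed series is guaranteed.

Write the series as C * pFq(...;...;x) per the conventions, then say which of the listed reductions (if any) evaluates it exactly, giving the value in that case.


x = 1 here; the reduced form reads 2F1, upper {-1/2, 1/2}, lower {7/2}, C = 3/4. Verdict at x = 1: Gauss's theorem I1 (half-integer case) matches (x = 1; upper {-1/2, 1/2} half-integers, c = 7/2 in the evaluable pattern). Value: (225/1024) * pi.

Structural cue: t_0 = 3/4 here, and the odd product 1*3*...*(2k-1) (prefactor 3/4) is 2^k (1/2)_k.
Term ratio: r(k) = 1 * (k-1/2) (k+1/2) / [(k+7/2) (k+1)] - rational; roots negated = parameters, x = 1, C = 3/4.


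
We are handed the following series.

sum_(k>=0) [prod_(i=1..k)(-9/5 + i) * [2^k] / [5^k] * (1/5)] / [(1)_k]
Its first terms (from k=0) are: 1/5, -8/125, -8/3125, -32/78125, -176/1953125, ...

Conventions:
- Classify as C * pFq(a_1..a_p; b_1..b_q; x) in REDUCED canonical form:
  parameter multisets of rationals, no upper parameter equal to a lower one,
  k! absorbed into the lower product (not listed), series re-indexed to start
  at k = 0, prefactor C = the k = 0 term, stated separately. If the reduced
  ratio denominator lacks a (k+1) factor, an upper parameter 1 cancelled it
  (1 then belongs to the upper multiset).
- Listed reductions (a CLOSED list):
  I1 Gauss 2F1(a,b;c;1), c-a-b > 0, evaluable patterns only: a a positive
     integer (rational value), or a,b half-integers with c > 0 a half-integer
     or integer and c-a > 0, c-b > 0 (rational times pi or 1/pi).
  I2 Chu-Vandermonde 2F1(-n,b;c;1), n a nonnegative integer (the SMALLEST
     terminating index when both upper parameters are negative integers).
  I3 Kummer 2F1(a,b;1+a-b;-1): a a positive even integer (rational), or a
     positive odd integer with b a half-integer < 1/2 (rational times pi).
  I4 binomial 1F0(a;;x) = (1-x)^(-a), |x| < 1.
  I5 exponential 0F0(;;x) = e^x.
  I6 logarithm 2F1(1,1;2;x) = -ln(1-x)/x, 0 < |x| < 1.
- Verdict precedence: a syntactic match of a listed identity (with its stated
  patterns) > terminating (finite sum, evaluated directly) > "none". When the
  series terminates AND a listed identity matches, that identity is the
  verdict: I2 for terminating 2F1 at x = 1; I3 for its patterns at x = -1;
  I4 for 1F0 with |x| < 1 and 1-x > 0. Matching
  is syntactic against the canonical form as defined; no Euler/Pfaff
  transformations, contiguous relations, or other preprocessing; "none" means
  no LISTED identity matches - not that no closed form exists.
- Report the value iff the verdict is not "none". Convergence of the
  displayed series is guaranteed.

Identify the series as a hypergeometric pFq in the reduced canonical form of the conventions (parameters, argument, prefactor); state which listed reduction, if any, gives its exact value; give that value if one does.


x = 2/5 here; the reduced form reads 1F0, upper {-4/5}, lower {-}, C = 1/5. Verdict (x = 2/5): binomial (I4) applies (the 1F0 binomial series: exponent 4/5, x = 2/5). Value: (1/5) * (3/5)^(4/5).

Key observation: from the first term 1/5: (1)_k (C = 1/5) is k! itself.
Ratio: r(k) = (2/5) * (k-4/5) / [(k+1)] - poly over poly, x = (2/5) from leading terms; C = 1/5 at k = 0.


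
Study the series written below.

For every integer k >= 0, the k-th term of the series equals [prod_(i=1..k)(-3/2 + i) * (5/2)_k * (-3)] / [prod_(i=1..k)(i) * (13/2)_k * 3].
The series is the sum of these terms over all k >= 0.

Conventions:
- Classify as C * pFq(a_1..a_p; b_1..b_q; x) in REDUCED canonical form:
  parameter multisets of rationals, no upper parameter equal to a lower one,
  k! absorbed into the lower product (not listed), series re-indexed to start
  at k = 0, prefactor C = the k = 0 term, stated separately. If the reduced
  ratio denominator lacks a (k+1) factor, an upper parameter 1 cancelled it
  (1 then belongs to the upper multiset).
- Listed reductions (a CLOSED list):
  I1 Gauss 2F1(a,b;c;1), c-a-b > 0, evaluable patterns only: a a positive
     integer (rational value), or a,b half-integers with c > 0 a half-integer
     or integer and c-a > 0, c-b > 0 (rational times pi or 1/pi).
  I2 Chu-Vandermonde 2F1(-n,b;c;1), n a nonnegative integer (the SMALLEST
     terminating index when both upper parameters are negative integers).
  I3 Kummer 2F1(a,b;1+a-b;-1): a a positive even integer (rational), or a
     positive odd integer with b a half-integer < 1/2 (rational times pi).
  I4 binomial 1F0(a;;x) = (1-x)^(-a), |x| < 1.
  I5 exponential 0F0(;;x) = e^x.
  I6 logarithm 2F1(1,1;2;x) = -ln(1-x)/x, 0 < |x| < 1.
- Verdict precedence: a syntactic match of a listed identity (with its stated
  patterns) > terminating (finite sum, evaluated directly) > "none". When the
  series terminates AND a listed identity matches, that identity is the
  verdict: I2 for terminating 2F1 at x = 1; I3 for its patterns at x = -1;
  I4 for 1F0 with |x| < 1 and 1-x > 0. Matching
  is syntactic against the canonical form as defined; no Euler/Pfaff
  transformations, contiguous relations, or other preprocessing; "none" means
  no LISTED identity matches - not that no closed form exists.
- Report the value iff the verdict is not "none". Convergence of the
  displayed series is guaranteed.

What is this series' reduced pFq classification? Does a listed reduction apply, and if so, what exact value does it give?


This is -1 * 2F1(-1/2, 5/2; 13/2; 1) in reduced canonical form. Verdict: Gauss (I1, half-integer pattern) matches (x = 1; upper {-1/2, 5/2} half-integers, c = 13/2 in the evaluable pattern). Value: (-8085/32768) * pi.

First insight: t_0 = -1 here, and the product of the first k integers (prefactor -1) is k!.
Step ratio: r(k) = 1 * (k-1/2) (k+5/2) / [(k+13/2) (k+1)] - rational; roots negated = parameters, x = 1, C = -1.


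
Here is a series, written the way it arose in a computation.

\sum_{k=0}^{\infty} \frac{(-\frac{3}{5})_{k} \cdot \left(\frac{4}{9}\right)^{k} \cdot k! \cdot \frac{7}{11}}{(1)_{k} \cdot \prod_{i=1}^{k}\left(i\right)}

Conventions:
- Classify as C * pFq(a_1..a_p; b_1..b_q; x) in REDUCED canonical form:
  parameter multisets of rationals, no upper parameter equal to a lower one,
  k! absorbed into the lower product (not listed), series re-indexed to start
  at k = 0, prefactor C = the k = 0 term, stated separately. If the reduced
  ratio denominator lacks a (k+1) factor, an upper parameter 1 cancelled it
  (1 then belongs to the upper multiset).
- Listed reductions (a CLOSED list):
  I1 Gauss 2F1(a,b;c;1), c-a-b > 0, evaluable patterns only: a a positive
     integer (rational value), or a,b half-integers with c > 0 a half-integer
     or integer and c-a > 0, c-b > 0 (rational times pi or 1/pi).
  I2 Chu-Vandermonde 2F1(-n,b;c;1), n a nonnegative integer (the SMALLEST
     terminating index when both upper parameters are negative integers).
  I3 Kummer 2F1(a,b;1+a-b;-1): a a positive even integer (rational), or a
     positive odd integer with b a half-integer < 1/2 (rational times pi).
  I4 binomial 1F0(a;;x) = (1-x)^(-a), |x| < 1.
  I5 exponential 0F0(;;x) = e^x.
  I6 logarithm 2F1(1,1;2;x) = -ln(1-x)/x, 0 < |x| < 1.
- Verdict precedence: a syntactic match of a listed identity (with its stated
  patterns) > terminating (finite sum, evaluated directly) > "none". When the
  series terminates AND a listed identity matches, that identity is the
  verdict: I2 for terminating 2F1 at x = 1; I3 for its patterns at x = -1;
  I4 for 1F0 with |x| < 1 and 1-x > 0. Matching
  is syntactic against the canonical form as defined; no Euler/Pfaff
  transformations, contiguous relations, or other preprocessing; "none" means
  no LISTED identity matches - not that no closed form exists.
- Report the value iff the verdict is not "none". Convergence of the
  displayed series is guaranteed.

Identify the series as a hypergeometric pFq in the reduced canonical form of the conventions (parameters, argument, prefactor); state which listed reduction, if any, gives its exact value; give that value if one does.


x = \frac{4}{9} here; the reduced form reads 1F0, upper {-\frac{3}{5}}, lower {-}, C = \frac{7}{11}. Verdict: this is the binomial series (I4) (the 1F0 binomial series: exponent 3/5, x = \frac{4}{9}). Hence: \frac{7}{11} \cdot \left(\frac{5}{9}\right)^{\frac{3}{5}}.

Key observation: t_0 being \frac{7}{11}, the product of the first k integers (prefactor 7/11) is k!.
Term ratio: r(k) = \frac{4}{9} * (k-\frac{3}{5}) / [(k+1)] - rational in k, leading ratio \frac{4}{9}; with t_0 = \frac{7}{11}, classification follows.


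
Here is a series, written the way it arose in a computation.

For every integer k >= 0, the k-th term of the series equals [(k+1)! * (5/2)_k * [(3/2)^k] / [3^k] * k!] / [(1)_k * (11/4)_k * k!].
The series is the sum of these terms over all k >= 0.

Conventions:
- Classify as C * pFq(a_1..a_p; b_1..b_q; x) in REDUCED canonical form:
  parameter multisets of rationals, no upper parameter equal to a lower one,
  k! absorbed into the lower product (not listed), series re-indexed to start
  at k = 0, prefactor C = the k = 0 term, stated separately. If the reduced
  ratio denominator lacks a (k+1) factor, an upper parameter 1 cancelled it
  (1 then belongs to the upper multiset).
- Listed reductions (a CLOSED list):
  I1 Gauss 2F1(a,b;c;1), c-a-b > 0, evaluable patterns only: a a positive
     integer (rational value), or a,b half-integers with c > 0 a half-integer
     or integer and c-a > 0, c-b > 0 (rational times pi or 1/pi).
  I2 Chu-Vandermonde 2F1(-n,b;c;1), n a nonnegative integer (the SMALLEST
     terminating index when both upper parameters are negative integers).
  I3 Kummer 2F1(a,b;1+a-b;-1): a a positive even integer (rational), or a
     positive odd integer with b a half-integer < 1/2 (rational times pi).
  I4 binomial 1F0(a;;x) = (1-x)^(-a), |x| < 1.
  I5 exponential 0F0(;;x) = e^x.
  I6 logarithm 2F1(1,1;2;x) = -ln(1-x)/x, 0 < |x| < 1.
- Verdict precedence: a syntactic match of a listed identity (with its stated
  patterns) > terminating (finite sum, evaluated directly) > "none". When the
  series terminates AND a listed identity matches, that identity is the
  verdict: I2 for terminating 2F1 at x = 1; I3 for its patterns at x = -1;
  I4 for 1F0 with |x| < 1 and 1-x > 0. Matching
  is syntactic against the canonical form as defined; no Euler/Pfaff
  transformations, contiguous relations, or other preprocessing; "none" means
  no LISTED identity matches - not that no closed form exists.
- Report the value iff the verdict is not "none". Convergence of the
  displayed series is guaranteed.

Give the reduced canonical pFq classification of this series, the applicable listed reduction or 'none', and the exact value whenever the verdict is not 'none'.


Classification (C = 1): 2F1 with upper {2, 5/2}, lower {11/4}, argument x = 1/2. Verdict: none. A 2F1 with upper {2, 5/2} fits none of I1-I6 at x = 1/2; the sum runs forever.

The tell: t_0 being 1, the factorial ratio (C = 1, x = 1/2) (k+a-1)!/(a-1)! is a rising factorial (a)_k.
Consecutive-term ratio: r(k) = (1/2) * (k+2) (k+5/2) / [(k+11/4) (k+1)] - rational in k, leading ratio (1/2); with t_0 = 1, classification follows.


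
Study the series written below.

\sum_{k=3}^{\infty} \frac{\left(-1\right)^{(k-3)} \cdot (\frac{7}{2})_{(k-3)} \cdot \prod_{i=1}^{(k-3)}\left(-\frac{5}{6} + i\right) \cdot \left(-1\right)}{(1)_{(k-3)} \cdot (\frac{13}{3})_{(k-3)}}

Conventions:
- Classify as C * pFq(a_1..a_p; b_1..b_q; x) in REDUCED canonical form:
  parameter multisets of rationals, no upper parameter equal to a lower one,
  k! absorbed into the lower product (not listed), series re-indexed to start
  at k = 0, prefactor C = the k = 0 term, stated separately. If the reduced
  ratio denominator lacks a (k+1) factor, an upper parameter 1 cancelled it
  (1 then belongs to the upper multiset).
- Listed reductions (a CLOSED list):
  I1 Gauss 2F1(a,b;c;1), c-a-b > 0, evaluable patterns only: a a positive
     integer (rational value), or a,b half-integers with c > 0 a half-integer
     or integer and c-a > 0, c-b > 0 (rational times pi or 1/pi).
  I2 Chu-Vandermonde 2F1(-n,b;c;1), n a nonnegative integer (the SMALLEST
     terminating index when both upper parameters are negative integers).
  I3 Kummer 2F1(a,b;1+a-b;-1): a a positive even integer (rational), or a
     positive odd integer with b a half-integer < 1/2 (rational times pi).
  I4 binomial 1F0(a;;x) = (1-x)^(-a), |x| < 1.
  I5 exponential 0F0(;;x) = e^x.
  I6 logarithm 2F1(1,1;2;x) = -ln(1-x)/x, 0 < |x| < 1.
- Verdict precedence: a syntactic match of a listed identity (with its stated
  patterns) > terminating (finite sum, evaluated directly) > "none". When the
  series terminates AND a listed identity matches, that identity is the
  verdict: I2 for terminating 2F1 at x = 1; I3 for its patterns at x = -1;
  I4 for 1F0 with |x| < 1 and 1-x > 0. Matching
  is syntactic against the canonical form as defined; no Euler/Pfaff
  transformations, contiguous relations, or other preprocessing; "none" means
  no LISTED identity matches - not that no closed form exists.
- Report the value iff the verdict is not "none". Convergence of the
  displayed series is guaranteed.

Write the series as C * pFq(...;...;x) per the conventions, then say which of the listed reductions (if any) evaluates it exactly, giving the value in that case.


This is -1 * 2F1(\frac{1}{6}, \frac{7}{2}; \frac{13}{3}; -1) in reduced canonical form. Verdict: none. No listed pattern accepts 2F1(\frac{1}{6}, \frac{7}{2}; \frac{13}{3}; -1).

Key step: with t_0 = -1, (1)_k (C = -1) is k! itself.
Consecutive-term ratio: r(k) = -1 * (k+\frac{1}{6}) (k+\frac{7}{2}) / [(k+\frac{13}{3}) (k+1)] - rational in k. x = -1; t_0 = -1; negate the roots.


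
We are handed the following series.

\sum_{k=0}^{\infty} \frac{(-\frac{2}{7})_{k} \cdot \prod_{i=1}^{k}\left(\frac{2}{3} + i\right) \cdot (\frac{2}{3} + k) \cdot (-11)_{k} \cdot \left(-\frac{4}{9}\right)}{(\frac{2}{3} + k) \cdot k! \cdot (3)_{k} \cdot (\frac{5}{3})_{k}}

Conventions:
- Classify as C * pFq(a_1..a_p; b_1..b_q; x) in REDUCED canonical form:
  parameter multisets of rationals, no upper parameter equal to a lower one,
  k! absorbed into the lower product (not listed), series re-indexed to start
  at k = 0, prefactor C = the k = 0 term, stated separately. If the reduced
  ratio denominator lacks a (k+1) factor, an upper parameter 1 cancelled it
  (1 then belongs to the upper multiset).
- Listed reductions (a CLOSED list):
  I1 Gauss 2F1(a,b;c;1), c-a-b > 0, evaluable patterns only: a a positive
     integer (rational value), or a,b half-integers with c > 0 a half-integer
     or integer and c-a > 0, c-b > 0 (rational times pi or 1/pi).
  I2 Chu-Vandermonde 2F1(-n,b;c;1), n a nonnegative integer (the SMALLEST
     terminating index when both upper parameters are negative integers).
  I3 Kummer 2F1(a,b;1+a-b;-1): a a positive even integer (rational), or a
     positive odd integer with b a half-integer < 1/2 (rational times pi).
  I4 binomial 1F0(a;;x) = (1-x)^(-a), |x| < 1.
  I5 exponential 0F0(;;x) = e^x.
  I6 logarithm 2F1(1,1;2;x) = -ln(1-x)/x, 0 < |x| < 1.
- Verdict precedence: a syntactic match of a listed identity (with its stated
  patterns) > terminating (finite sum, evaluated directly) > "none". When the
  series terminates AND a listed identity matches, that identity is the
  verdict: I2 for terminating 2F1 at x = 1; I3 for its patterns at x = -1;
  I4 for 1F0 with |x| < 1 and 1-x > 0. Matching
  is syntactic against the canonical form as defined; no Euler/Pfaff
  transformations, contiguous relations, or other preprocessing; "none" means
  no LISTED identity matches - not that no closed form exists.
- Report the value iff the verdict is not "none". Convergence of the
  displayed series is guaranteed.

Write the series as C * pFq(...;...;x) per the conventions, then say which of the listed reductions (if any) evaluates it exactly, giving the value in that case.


Prefactor -\frac{4}{9}, argument 1: 2F1 with upper {-11, -\frac{2}{7}} over lower {3}. Verdict (x = 1): the Chu-Vandermonde identity I2 applies (terminating 2F1 at x = 1 with n = 11, b = -2/7, c = 3). Exact value: -\frac{88361629402}{124571584809}.

Structural cue: x = 1 and the factor k + 2/3 cancels (top and bottom), leaving C = -4/9.
Adjacent-term ratio: r(k) = 1 * (k-11) (k-\frac{2}{7}) / [(k+3) (k+1)] - rational in k, leading ratio 1; with t_0 = -\frac{4}{9}, classification follows.


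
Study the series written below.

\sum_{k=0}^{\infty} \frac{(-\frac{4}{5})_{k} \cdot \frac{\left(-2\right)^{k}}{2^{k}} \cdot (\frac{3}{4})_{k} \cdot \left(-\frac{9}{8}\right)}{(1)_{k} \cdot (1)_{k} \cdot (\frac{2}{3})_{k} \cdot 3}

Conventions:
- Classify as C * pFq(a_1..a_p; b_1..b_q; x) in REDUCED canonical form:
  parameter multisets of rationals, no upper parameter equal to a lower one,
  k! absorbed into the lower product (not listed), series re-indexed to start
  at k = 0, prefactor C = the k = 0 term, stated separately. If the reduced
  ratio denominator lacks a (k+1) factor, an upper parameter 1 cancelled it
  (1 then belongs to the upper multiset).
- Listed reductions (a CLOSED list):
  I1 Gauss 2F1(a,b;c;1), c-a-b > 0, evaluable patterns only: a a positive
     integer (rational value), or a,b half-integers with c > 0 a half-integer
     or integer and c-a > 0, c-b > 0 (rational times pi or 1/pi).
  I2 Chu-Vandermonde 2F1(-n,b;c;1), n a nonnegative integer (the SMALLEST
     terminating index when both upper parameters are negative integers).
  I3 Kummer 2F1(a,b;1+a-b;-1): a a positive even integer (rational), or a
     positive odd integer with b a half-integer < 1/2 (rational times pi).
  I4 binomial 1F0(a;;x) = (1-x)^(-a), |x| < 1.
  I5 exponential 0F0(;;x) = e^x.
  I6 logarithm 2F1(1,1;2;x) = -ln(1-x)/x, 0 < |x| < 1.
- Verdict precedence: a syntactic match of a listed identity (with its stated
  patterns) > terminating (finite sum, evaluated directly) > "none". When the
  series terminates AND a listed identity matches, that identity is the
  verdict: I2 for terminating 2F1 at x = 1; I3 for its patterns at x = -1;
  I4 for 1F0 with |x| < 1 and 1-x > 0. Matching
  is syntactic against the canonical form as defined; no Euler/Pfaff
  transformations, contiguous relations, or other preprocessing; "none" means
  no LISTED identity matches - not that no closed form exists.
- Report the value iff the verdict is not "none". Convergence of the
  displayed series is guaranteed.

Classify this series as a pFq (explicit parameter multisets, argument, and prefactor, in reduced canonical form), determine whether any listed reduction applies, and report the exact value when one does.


Prefactor -\frac{3}{8}, argument -1: 2F2 with upper {-\frac{4}{5}, \frac{3}{4}} over lower {\frac{2}{3}, 1}. Verdict: none here - no I1-I6 shape fits x = -1 with lower {\frac{2}{3}, 1}.

Key step: t_0 being -\frac{3}{8}, the two k-th powers (C = -3/8) combine into one argument.
Consecutive-term ratio: r(k) = -1 * (k-\frac{4}{5}) (k+\frac{3}{4}) / [(k+\frac{2}{3}) (k+1) (k+1)] - rational in k. x = -1; t_0 = -\frac{3}{8}; negate the roots.


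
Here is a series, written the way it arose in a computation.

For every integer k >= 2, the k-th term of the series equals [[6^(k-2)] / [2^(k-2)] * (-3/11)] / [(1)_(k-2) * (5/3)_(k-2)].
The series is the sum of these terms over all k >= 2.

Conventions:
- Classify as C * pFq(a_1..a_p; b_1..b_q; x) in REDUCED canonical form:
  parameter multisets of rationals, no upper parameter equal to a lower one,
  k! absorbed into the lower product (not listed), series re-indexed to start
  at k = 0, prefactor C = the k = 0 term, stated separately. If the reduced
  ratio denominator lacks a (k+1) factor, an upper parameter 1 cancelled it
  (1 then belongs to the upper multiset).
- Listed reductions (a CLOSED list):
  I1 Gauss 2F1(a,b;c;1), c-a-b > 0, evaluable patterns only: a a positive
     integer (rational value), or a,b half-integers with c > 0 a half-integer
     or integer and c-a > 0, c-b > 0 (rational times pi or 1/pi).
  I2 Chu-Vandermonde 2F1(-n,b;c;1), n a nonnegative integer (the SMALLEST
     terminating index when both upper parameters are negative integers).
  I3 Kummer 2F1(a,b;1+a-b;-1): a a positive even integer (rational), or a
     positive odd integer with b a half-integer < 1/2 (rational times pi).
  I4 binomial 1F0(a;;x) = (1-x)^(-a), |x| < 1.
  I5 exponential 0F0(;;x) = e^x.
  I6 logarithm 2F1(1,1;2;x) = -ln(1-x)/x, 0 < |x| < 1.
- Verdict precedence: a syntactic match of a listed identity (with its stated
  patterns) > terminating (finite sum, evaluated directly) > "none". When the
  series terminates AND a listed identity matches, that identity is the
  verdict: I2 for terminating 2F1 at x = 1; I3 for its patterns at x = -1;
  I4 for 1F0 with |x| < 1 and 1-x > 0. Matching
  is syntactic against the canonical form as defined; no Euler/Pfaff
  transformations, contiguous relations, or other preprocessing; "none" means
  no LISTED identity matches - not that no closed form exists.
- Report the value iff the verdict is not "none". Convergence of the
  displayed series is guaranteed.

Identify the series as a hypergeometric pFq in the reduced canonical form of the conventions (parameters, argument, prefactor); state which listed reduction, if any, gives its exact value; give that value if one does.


The series (x = 3) is 0F1: upper {-}, lower {5/3}, prefactor -3/11. Verdict: none. Every listed pattern misses the 0F1 form at 3, upper {-}.

Key observation: t_0 being -3/11, (1)_k (C = -3/11, x = 3) is k! itself.
Term ratio: r(k) = 3 * 1 / [(k+5/3) (k+1)] - poly over poly, x = 3 from leading terms; C = -3/11 at k = 0.


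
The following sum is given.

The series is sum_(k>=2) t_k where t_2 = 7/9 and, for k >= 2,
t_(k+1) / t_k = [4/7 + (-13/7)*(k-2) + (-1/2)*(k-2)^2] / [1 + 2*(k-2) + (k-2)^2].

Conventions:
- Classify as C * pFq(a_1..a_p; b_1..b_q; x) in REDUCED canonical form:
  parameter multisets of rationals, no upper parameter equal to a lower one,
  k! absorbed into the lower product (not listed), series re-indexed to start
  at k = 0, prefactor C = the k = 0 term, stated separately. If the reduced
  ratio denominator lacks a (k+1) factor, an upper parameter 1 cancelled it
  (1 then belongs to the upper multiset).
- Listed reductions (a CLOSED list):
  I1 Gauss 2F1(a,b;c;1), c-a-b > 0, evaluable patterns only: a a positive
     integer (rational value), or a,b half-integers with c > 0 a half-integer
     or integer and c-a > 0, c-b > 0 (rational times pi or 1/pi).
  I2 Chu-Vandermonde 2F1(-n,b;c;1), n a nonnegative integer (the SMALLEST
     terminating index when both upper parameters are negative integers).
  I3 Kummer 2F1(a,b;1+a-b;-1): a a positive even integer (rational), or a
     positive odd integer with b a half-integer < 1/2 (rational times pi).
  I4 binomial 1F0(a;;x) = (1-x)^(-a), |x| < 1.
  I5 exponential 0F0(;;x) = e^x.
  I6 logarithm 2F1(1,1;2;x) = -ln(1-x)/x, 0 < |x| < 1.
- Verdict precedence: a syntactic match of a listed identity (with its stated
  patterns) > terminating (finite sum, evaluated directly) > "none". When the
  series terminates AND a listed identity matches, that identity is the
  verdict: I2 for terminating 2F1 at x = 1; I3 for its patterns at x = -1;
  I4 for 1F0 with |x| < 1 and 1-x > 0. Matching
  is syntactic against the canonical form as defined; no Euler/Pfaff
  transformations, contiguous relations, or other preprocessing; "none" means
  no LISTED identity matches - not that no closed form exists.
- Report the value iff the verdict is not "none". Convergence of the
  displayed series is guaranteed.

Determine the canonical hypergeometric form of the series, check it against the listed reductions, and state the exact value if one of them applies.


Canonical form: C = 7/9 times 2F1 with upper {-2/7, 4}, lower {1}, x = -1/2. Verdict: none. A 2F1 with upper {-2/7, 4} fits none of I1-I6 at x = -1/2; the sum runs forever.

Key step: with t_0 = 7/9, roots of the ratio polynomials (C = 7/9, x = -1/2) are the negated parameters.
Step ratio: r(k) = (-1/2) * (k-2/7) (k+4) / [(k+1) (k+1)] ; factor over Q: parameters, x = (-1/2), and C = 7/9.


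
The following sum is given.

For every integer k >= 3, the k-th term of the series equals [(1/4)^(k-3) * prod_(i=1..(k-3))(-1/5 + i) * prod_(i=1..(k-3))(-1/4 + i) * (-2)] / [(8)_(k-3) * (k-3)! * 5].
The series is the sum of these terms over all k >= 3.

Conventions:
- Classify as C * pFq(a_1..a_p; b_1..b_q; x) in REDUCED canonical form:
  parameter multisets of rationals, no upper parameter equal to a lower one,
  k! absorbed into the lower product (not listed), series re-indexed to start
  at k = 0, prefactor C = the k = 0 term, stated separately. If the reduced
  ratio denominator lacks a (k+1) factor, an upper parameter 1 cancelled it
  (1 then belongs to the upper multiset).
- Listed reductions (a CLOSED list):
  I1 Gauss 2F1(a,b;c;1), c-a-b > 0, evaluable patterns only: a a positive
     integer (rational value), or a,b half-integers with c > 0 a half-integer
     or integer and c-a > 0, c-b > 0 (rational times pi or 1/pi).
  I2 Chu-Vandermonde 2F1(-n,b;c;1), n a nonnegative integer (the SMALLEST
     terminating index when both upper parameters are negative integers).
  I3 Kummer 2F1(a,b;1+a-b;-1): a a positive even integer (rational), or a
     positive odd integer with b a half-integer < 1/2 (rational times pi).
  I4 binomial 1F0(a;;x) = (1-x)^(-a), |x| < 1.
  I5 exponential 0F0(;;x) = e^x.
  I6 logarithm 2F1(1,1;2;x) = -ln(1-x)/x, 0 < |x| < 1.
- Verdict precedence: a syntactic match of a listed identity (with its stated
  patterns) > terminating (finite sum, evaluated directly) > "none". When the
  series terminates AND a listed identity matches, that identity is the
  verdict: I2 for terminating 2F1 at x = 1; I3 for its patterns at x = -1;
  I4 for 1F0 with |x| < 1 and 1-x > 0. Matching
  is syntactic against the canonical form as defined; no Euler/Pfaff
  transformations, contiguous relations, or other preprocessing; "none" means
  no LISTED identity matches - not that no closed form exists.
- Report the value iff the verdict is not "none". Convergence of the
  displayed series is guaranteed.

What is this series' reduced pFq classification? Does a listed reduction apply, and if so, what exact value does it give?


Key step: from the first term -2/5: the constant factors (C = -2/5) combine into one prefactor.
Consecutive-term ratio: r(k) = (1/4) * (k+3/4) (k+4/5) / [(k+8) (k+1)] - rational in k, leading ratio (1/4); with t_0 = -2/5, classification follows.

Classification (C = -2/5): 2F1 with upper {3/4, 4/5}, lower {8}, argument x = 1/4. Verdict: none. Every listed pattern misses the 2F1 form at 1/4, upper {3/4, 4/5}.


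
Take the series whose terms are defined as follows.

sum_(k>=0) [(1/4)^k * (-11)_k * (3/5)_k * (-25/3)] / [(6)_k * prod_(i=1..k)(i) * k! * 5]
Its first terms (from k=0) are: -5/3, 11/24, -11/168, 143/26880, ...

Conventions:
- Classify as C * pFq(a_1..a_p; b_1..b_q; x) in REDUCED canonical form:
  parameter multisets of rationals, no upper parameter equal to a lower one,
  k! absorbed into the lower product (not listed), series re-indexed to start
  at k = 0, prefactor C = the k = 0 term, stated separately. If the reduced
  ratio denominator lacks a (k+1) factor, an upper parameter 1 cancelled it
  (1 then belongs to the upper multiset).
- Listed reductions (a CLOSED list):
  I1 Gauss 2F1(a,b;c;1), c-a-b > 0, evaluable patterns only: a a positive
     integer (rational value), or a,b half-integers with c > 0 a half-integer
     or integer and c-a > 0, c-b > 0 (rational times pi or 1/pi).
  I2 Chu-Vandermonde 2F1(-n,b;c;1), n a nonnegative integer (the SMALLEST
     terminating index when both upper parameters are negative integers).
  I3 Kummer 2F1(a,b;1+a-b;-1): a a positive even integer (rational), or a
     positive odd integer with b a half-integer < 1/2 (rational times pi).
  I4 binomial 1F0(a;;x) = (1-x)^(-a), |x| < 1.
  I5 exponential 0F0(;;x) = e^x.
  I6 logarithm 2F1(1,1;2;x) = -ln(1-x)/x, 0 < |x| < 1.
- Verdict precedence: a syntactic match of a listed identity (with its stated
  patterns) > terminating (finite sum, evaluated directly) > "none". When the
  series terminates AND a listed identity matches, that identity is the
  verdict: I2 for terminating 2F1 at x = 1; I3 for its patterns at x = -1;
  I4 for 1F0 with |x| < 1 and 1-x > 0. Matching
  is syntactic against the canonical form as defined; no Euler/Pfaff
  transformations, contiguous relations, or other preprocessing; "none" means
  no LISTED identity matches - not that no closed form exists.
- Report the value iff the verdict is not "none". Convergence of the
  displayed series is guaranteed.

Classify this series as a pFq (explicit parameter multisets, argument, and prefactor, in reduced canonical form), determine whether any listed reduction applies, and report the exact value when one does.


Prefactor -5/3, argument 1/4: 2F2 with upper {-11, 3/5} over lower {1, 6}. Verdict: terminating. (-11)_k vanishes past k = 11, leaving a 12-term sum, computed directly. Sum: -2178111259048307087491597/1716741734400000000000000.

Structural cue: t_0 = -5/3 here, and the denominator's factorial ratio (prefactor -5/3) is a lower Pochhammer.
Ratio: r(k) = (1/4) * (k-11) (k+3/5) / [(k+1) (k+6) (k+1)] - rational in k. x = (1/4); t_0 = -5/3; negate the roots.


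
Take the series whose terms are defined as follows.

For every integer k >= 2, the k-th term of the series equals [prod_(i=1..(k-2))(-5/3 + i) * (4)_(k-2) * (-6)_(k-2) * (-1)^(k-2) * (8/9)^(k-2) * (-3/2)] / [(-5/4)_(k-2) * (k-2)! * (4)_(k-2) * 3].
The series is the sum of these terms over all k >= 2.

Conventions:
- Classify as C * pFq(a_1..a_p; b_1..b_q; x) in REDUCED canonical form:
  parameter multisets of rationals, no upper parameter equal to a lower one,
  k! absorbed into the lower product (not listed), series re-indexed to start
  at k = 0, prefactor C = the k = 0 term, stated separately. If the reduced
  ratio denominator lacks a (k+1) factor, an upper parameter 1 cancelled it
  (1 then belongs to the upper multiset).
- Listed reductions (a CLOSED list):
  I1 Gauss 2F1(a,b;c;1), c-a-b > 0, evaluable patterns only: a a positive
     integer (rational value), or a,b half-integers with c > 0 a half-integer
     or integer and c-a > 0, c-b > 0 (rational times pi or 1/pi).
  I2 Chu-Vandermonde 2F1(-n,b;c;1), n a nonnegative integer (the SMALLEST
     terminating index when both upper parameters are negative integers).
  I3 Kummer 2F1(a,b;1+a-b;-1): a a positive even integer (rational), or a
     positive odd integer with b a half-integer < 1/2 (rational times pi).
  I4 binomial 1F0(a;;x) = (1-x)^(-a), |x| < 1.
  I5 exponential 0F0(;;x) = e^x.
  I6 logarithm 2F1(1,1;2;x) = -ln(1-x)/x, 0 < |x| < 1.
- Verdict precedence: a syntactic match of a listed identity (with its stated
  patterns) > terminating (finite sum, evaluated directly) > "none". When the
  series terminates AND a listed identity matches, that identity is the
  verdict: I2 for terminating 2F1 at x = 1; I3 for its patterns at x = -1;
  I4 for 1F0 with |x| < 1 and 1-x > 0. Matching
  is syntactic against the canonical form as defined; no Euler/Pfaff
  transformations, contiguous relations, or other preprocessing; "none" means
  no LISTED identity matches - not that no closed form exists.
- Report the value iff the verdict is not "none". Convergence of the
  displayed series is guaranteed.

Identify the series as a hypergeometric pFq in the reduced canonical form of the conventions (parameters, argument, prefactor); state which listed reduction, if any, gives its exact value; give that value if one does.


Reduced: x = -8/9, 2F1, upper = {-6, -2/3}, lower = {-5/4}, C = -1/2. Verdict: terminating - no listed pattern fits, but -6 in the upper list cuts the series at k = 6; direct evaluation. Sum: 1767892096325/76709256822.

Key step: from the first term -1/2: the parameter 4 appears in both the upper and lower lists and cancels.
Ratio: r(k) = (-8/9) * (k-6) (k-2/3) / [(k-5/4) (k+1)] - rational; roots negated = parameters, x = (-8/9), C = -1/2.
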